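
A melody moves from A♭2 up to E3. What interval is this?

A to E spans five letter names (A-B-C-D-E) — that makes it a fifth of some quality.
A perfect fifth would be 7 semitones; Ab2 to E3 is 8, one semitone wider, so the interval is augmented.

augmented fifth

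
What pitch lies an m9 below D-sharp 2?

The ninth's letter: D down two letter names plus an octave → C.
A minor ninth spans 13 semitones, so from D#2 the target pitch is C##1.

C-double-sharp 1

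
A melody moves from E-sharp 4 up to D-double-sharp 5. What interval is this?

E to D spans seven letter names (E-F-G-A-B-C-D) — that makes it a seventh of some quality.
E#4 to D##5 is 11 semitones, matching the major seventh exactly, so the quality is major.

major seventh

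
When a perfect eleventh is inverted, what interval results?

perfect fifth

First reduce the compound perfect eleventh to its simple form, a perfect fourth.
Interval numbers invert to sum to nine: 4 + 5 = 9, so a fourth inverts to a fifth.
The quality also flips — perfect stays perfect — giving a perfect fifth.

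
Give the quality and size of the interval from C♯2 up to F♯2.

C to F spans four letter names (C-D-E-F): a fourth.
The perfect fourth spans 5 semitones, and C#2 to F#2 is exactly 5 semitones — so this is a perfect fourth.

perfect 4th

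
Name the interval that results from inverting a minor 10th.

First reduce the compound minor tenth to its simple form, a minor third.
Interval numbers invert to sum to nine: 3 + 6 = 9, so a third inverts to a sixth.
And minor becomes major under inversion, so we get a major sixth.

major 6th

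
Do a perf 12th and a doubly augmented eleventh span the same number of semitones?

Yes

A perfect twelfth = 19 semitones = a doubly augmented eleventh; enharmonically equal.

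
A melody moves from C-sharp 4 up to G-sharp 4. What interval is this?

C to G spans five letter names (C-D-E-F-G) — that makes it a fifth of some quality.
C#4 to G#4 is 7 semitones, matching the perfect fifth exactly, so the quality is perfect.

perfect 5th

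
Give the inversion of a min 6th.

The rule of nine gives the new number: 9 − 6 = 3, so a sixth becomes a third.
Quality inverts too: minor becomes major. That makes the inversion a major third.

major 3rd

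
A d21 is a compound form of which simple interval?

diminished 7th

Subtracting seven from the interval number removes an octave: 21 − 14 = 7.
Quality carries through unchanged, so the simple form is a diminished seventh.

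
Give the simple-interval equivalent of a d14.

diminished seventh

Subtracting seven from the interval number removes an octave: 14 − 7 = 7.
That makes a diminished fourteenth a compound diminished seventh — an octave plus a diminished seventh.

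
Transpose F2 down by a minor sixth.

A1

Six letter names down from F: A.
A minor sixth spans 8 semitones, so from F2 the target pitch is A1.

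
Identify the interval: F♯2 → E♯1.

minor ninth

Descending from F#2 to E#1 is the same interval as ascending E#1 to F#2.
E to F spans two letter names (E-F), plus an octave — that makes it a ninth of some quality.
E#1 to F#2 is 13 semitones, a half step short of the major ninth (14), so this is minor.
(Equivalently, a compound minor second: a minor second plus an octave.)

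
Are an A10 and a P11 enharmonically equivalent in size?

An augmented tenth spans 17 semitones, and a perfect eleventh also spans 17 semitones — they're enharmonic.

Yes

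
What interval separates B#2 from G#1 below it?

M10

Descending from B#2 to G#1 is the same interval as ascending G#1 to B#2.
G to B spans three letter names (G-A-B), plus an octave, so the interval is some kind of tenth.
The major tenth spans 16 semitones, and G#1 to B#2 is exactly 16 semitones — so this is a major tenth.
(Equivalently, a compound major third: a major third plus an octave.)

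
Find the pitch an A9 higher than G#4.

Counting two letter names plus an octave up from G lands on A.
An augmented ninth spans 15 semitones, so from G#4 the target pitch is A##5.

A##5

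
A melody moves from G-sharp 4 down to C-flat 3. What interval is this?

Descending from G#4 to Cb3 is the same interval as ascending Cb3 to G#4.
C to G spans five letter names (C-D-E-F-G), plus an octave, so the interval is some kind of twelfth.
A perfect twelfth would be 19 semitones; Cb3 to G#4 is 21, two semitones wider, so the interval is doubly augmented.
(Equivalently, a compound doubly augmented fifth: a doubly augmented fifth plus an octave.)

AA12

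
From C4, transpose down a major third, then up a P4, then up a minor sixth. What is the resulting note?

A major third down from C4 is Ab3.
Up a perfect fourth from Ab3: Db4 (5 semitones up).
Up a minor sixth from Db4: Bbb4 (8 semitones up).

Bbb4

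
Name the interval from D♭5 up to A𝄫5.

diminished fifth

D to A spans five letter names (D-E-F-G-A): a fifth.
Db5 to Abb5 spans 6 semitones — one semitone narrower than the perfect fifth (7) — giving a diminished fifth.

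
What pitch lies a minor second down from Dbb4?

Cb4

Two letter names down from D: C.
Moving 1 semitone down from Dbb4 (the size of a minor second) reaches Cb4.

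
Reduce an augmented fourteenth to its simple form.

Subtracting seven from the interval number removes an octave: 14 − 7 = 7.
So an augmented fourteenth is an octave plus an augmented seventh. The quality is unchanged.

A7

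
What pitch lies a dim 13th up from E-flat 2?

The thirteenth's letter: E up six letter names plus an octave → C.
A diminished thirteenth is 19 semitones; 19 semitones up from Eb2 gives Cbb4.

C-double-flat 4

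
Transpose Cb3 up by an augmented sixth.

Counting six letter names up from C lands on A.
Moving 10 semitones up from Cb3 (the size of an augmented sixth) reaches A3.

A3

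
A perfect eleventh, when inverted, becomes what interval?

First reduce the compound perfect eleventh to its simple form, a perfect fourth.
Interval numbers invert to sum to nine: 4 + 5 = 9, so a fourth inverts to a fifth.
And perfect stays perfect under inversion, so we get a perfect fifth.

perfect 5th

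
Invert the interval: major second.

minor 7th

Inverted interval numbers add to nine, so a second pairs with a seventh (2 + 7 = 9).
The quality also flips — major becomes minor — giving a minor seventh.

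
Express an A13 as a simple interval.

Each octave removed subtracts seven from the number: 13 − 7 = 6.
So an augmented thirteenth is an octave plus an augmented sixth. The quality is unchanged.

augmented 6th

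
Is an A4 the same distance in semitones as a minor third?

No

An augmented fourth spans 6 semitones; a minor third spans 3 semitones. They differ by 3.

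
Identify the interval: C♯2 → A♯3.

C to A spans six letter names (C-D-E-F-G-A), plus an octave: a thirteenth.
Counting semitones, C#2→A#3 is 21, which is the major thirteenth.
(Equivalently, a compound major sixth: a major sixth plus an octave.)

major thirteenth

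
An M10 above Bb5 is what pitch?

D7

Counting three letter names plus an octave up from B lands on D.
A major tenth is 16 semitones; 16 semitones up from Bb5 gives D7.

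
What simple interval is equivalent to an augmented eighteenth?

A4

Subtracting seven from the interval number removes an octave: 18 − 14 = 4.
That makes an augmented eighteenth a compound augmented fourth — 2 octaves plus an augmented fourth.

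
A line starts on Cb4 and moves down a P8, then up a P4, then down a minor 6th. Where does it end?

A perfect octave down from Cb4 is Cb3.
A perfect fourth up from Cb3 is Fb3.
Down a minor sixth from Fb3: Ab2 (8 semitones down).

Ab2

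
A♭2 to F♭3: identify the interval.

minor sixth

A to F spans six letter names (A-B-C-D-E-F) — that makes it a sixth of some quality.
A major sixth would be 9 semitones, but Ab2 to Fb3 is 8 — one semitone narrower, making it a minor sixth.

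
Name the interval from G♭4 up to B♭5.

G to B spans three letter names (G-A-B), plus an octave — that makes it a tenth of some quality.
Gb4 to Bb5 is 16 semitones, matching the major tenth exactly, so the quality is major.
(Equivalently, a compound major third: a major third plus an octave.)

major tenth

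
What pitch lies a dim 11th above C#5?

F6

The eleventh's letter: C up four letter names plus an octave → F.
Moving 16 semitones up from C#5 (the size of a diminished eleventh) reaches F6.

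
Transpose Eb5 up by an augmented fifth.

Counting five letter names up from E lands on B.
Moving 8 semitones up from Eb5 (the size of an augmented fifth) reaches B5.

B5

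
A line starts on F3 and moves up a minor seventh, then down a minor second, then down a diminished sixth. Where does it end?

A minor seventh up from F3 is Eb4.
Eb4 down a minor second → D4 (1 semitone).
A diminished sixth down from D4 is F##3.

F##3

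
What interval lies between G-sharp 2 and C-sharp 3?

G to C spans four letter names (G-A-B-C), so the interval is some kind of fourth.
G#2 to C#3 is 5 semitones, matching the perfect fourth exactly, so the quality is perfect.

perfect 4th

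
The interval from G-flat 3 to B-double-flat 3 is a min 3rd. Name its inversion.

The rule of nine gives the new number: 9 − 3 = 6, so a third becomes a sixth.
And minor becomes major under inversion, so we get a major sixth.

major 6th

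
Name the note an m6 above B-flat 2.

Six letter names up from B: G.
A minor sixth spans 8 semitones, so from Bb2 the target pitch is Gb3.

G-flat 3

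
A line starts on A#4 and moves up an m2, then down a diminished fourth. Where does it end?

A#4 up a minor second → B4 (1 semitone).
B4 down a diminished fourth → F##4 (4 semitones).

F##4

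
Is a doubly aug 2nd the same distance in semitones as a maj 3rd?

Both span 4 semitones: a doubly augmented second and a major third are the same chromatic distance.

Yes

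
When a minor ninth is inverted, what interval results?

M7

First reduce the compound minor ninth to its simple form, a minor second.
The rule of nine gives the new number: 9 − 2 = 7, so a second becomes a seventh.
Quality inverts too: minor becomes major. That makes the inversion a major seventh.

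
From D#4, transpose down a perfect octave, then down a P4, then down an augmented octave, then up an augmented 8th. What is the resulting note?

D#4 down a perfect octave → D#3 (12 semitones).
D#3 down a perfect fourth → A#2 (5 semitones).
A#2 down an augmented octave → A1 (13 semitones).
Up an augmented octave from A1: A#2 (13 semitones up).

A#2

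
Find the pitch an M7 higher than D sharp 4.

C double-sharp 5

The seventh takes the letter from D up to C.
A major seventh spans 11 semitones, so from D#4 the target pitch is C##5.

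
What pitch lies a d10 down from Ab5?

F#4

Three letters down from A (plus an octave) reaches F.
A diminished tenth spans 14 semitones, so from Ab5 the target pitch is F#4.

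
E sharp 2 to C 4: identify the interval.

diminished 13th

E to C spans six letter names (E-F-G-A-B-C), plus an octave — that makes it a thirteenth of some quality.
A major thirteenth would be 21 semitones; E#2 to C4 is 19, two semitones narrower, so the interval is diminished.
(Equivalently, a compound diminished sixth: a diminished sixth plus an octave.)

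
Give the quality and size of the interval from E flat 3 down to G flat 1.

Descending from Eb3 to Gb1 is the same interval as ascending Gb1 to Eb3.
G to E spans six letter names (G-A-B-C-D-E), plus an octave: a thirteenth.
The major thirteenth spans 21 semitones, and Gb1 to Eb3 is exactly 21 semitones — so this is a major thirteenth.
(Equivalently, a compound major sixth: a major sixth plus an octave.)

major thirteenth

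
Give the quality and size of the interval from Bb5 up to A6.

major seventh

B to A spans seven letter names (B-C-D-E-F-G-A) — that makes it a seventh of some quality.
Bb5 to A6 is 11 semitones, matching the major seventh exactly, so the quality is major.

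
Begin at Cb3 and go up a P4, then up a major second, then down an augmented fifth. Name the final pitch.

A perfect fourth up from Cb3 is Fb3.
Fb3 up a major second → Gb3 (2 semitones).
An augmented fifth down from Gb3 is Cbb3.

Cbb3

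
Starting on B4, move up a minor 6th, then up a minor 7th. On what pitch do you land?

F6

Up a minor sixth from B4: G5 (8 semitones up).
G5 up a minor seventh → F6 (10 semitones).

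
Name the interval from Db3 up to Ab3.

D to A spans five letter names (D-E-F-G-A) — that makes it a fifth of some quality.
The perfect fifth spans 7 semitones, and Db3 to Ab3 is exactly 7 semitones — so this is a perfect fifth.

perfect 5th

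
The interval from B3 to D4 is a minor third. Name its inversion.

Inverted interval numbers add to nine, so a third pairs with a sixth (3 + 6 = 9).
The quality also flips — minor becomes major — giving a major sixth.

major 6th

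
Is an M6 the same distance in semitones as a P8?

9 semitones (major sixth) vs 12 semitones (perfect octave): not equal.

No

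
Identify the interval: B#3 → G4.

diminished sixth

B to G spans six letter names (B-C-D-E-F-G): a sixth.
The major sixth is 9 semitones; here we have 7, two semitones narrower: diminished.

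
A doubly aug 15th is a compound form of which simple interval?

Each octave removed subtracts seven from the number: 15 − 7 = 8.
So a doubly augmented fifteenth is an octave plus a doubly augmented octave. The quality is unchanged.

AA8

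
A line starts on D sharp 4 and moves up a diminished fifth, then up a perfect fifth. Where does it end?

Up a diminished fifth from D#4: A4 (6 semitones up).
A perfect fifth up from A4 is E5.

E 5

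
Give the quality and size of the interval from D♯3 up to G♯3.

D to G spans four letter names (D-E-F-G) — that makes it a fourth of some quality.
D#3 to G#3 is 5 semitones, matching the perfect fourth exactly, so the quality is perfect.

perfect fourth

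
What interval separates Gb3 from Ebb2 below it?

Descending from Gb3 to Ebb2 is the same interval as ascending Ebb2 to Gb3.
E to G spans three letter names (E-F-G), plus an octave, so the interval is some kind of tenth.
Ebb2 to Gb3 is 16 semitones, matching the major tenth exactly, so the quality is major.
(Equivalently, a compound major third: a major third plus an octave.)

M10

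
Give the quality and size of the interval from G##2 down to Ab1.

Descending from G##2 to Ab1 is the same interval as ascending Ab1 to G##2.
A to G spans seven letter names (A-B-C-D-E-F-G): a seventh.
Ab1 to G##2 spans 13 semitones — two semitones wider than the major seventh (11) — giving a doubly augmented seventh.

doubly augmented seventh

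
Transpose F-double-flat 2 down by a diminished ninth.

Counting two letter names plus an octave down from F lands on E.
A diminished ninth is 12 semitones; 12 semitones down from Fbb2 gives Eb1.

E-flat 1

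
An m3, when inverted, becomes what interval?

Inverted interval numbers add to nine, so a third pairs with a sixth (3 + 6 = 9).
And minor becomes major under inversion, so we get a major sixth.

M6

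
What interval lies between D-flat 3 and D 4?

D to D is the same letter name, plus an octave, so the interval is some kind of octave.
Db3 to D4 spans 13 semitones — one semitone wider than the perfect octave (12) — giving an augmented octave.

A8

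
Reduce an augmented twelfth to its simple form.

Take out an octave (7 from the number): 12 − 7 = 5.
So an augmented twelfth is an octave plus an augmented fifth. The quality is unchanged.

augmented fifth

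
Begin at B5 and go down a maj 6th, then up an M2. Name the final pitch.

A major sixth down from B5 is D5.
A major second up from D5 is E5.

E5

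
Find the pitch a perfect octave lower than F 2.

F 1

An octave keeps the letter name F, an octave down from F.
A perfect octave spans 12 semitones, so from F2 the target pitch is F1.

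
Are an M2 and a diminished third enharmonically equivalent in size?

A major second = 2 semitones = a diminished third; enharmonically equal.

Yes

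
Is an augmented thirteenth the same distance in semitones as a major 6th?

No

22 semitones (augmented thirteenth) vs 9 semitones (major sixth): not equal.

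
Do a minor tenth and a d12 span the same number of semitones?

15 semitones (minor tenth) vs 18 semitones (diminished twelfth): not equal.

No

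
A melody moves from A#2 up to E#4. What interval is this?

A to E spans five letter names (A-B-C-D-E), plus an octave: a twelfth.
A#2 to E#4 is 19 semitones, matching the perfect twelfth exactly, so the quality is perfect.
(Equivalently, a compound perfect fifth: a perfect fifth plus an octave.)

perfect twelfth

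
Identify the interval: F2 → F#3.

F to F is the same letter name, plus an octave: an octave.
The perfect octave is 12 semitones; here we have 13, one semitone wider: augmented.

A8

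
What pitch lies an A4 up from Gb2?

Four letter names up from G: C.
An augmented fourth is 6 semitones; 6 semitones up from Gb2 gives C3.

C3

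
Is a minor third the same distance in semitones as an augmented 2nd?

Yes

A minor third spans 3 semitones, and an augmented second also spans 3 semitones — they're enharmonic.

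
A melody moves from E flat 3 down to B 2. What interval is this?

diminished fourth

Descending from Eb3 to B2 is the same interval as ascending B2 to Eb3.
B to E spans four letter names (B-C-D-E) — that makes it a fourth of some quality.
A perfect fourth would be 5 semitones; B2 to Eb3 is 4, one semitone narrower, so the interval is diminished.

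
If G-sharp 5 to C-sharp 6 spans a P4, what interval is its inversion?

perfect fifth

Interval numbers invert to sum to nine: 4 + 5 = 9, so a fourth inverts to a fifth.
And perfect stays perfect under inversion, so we get a perfect fifth.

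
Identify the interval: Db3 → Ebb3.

minor second

D to E spans two letter names (D-E), so the interval is some kind of second.
A major second would be 2 semitones, but Db3 to Ebb3 is 1 — one semitone narrower, making it a minor second.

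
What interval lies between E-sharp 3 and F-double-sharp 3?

major 2nd

E to F spans two letter names (E-F) — that makes it a second of some quality.
The major second spans 2 semitones, and E#3 to F##3 is exactly 2 semitones — so this is a major second.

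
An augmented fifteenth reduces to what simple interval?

augmented octave

Each octave removed subtracts seven from the number: 15 − 7 = 8.
Quality carries through unchanged, so the simple form is an augmented octave.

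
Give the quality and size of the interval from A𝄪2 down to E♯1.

augmented eleventh

Descending from A##2 to E#1 is the same interval as ascending E#1 to A##2.
E to A spans four letter names (E-F-G-A), plus an octave, so the interval is some kind of eleventh.
A perfect eleventh would be 17 semitones; E#1 to A##2 is 18, one semitone wider, so the interval is augmented.
(Equivalently, a compound augmented fourth: an augmented fourth plus an octave.)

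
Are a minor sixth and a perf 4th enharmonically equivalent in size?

No

A minor sixth spans 8 semitones; a perfect fourth spans 5 semitones. They differ by 3.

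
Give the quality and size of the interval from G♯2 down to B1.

major sixth

Descending from G#2 to B1 is the same interval as ascending B1 to G#2.
B to G spans six letter names (B-C-D-E-F-G) — that makes it a sixth of some quality.
The major sixth spans 9 semitones, and B1 to G#2 is exactly 9 semitones — so this is a major sixth.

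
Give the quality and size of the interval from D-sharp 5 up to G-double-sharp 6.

augmented 11th

D to G spans four letter names (D-E-F-G), plus an octave: an eleventh.
A perfect eleventh would be 17 semitones; D#5 to G##6 is 18, one semitone wider, so the interval is augmented.
(Equivalently, a compound augmented fourth: an augmented fourth plus an octave.)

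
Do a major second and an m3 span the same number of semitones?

No

A major second is 2 semitones but a minor third is 3 semitones — different sizes.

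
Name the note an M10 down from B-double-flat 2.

G-double-flat 1

Three letters down from B (plus an octave) reaches G.
Moving 16 semitones down from Bbb2 (the size of a major tenth) reaches Gbb1.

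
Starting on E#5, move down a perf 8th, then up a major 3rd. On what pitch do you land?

A perfect octave down from E#5 is E#4.
E#4 up a major third → G##4 (4 semitones).

G##4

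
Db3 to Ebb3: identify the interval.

D to E spans two letter names (D-E) — that makes it a second of some quality.
A major second would be 2 semitones, but Db3 to Ebb3 is 1 — one semitone narrower, making it a minor second.

minor 2nd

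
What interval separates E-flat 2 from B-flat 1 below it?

Descending from Eb2 to Bb1 is the same interval as ascending Bb1 to Eb2.
B to E spans four letter names (B-C-D-E), so the interval is some kind of fourth.
Counting semitones, Bb1→Eb2 is 5, which is the perfect fourth.

P4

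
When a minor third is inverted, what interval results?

The rule of nine gives the new number: 9 − 3 = 6, so a third becomes a sixth.
Quality inverts too: minor becomes major. That makes the inversion a major sixth.

M6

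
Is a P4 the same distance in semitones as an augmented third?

Yes

A perfect fourth spans 5 semitones, and an augmented third also spans 5 semitones — they're enharmonic.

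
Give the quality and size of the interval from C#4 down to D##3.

diminished 7th

Descending from C#4 to D##3 is the same interval as ascending D##3 to C#4.
D to C spans seven letter names (D-E-F-G-A-B-C) — that makes it a seventh of some quality.
A major seventh would be 11 semitones; D##3 to C#4 is 9, two semitones narrower, so the interval is diminished.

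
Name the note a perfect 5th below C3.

Counting five letter names down from C lands on F.
A perfect fifth is 7 semitones; 7 semitones down from C3 gives F2.

F2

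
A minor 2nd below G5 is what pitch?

Counting two letter names down from G lands on F.
Moving 1 semitone down from G5 (the size of a minor second) reaches F#5.

F#5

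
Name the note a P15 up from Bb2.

The letter stays B (same as the start), shifted two octaves up.
A perfect fifteenth is 24 semitones; 24 semitones up from Bb2 gives Bb4.

Bb4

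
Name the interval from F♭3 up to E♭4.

major seventh

F to E spans seven letter names (F-G-A-B-C-D-E): a seventh.
The major seventh spans 11 semitones, and Fb3 to Eb4 is exactly 11 semitones — so this is a major seventh.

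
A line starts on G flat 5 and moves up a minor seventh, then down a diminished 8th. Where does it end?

Up a minor seventh from Gb5: Fb6 (10 semitones up).
Down a diminished octave from Fb6: F5 (11 semitones down).

F 5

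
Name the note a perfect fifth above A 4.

E 5

The fifth takes the letter from A up to E.
A perfect fifth is 7 semitones; 7 semitones up from A4 gives E5.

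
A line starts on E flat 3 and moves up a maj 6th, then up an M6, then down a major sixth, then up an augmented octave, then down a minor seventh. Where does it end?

Up a major sixth from Eb3: C4 (9 semitones up).
A major sixth up from C4 is A4.
A4 down a major sixth → C4 (9 semitones).
Up an augmented octave from C4: C#5 (13 semitones up).
A minor seventh down from C#5 is D#4.

D sharp 4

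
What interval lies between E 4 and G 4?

m3

E to G spans three letter names (E-F-G): a third.
E4 to G4 is 3 semitones, a half step short of the major third (4), so this is minor.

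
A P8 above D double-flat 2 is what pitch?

D double-flat 3

An octave keeps the letter name D, an octave up from D.
A perfect octave is 12 semitones; 12 semitones up from Dbb2 gives Dbb3.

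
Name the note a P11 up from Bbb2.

The eleventh's letter: B up four letter names plus an octave → E.
Moving 17 semitones up from Bbb2 (the size of a perfect eleventh) reaches Ebb4.

Ebb4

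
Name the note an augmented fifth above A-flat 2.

E 3

Counting five letter names up from A lands on E.
An augmented fifth is 8 semitones; 8 semitones up from Ab2 gives E3.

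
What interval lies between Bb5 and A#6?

B to A spans seven letter names (B-C-D-E-F-G-A), so the interval is some kind of seventh.
The major seventh is 11 semitones; here we have 12, one semitone wider: augmented.

augmented seventh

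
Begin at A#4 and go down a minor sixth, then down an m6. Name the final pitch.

Down a minor sixth from A#4: C##4 (8 semitones down).
Down a minor sixth from C##4: E##3 (8 semitones down).

E##3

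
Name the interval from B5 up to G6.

minor sixth

B to G spans six letter names (B-C-D-E-F-G), so the interval is some kind of sixth.
B5 to G6 is 8 semitones, a half step short of the major sixth (9), so this is minor.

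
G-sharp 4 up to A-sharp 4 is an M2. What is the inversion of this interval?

Inverted interval numbers add to nine, so a second pairs with a seventh (2 + 7 = 9).
And major becomes minor under inversion, so we get a minor seventh.

minor seventh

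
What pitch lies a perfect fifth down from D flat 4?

G flat 3

Five letter names down from D: G.
A perfect fifth spans 7 semitones, so from Db4 the target pitch is Gb3.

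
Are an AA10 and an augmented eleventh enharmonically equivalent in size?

Yes

A doubly augmented tenth spans 18 semitones, and an augmented eleventh also spans 18 semitones — they're enharmonic.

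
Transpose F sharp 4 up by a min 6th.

D 5

Counting six letter names up from F lands on D.
Moving 8 semitones up from F#4 (the size of a minor sixth) reaches D5.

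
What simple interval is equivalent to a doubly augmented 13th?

AA6

Each octave removed subtracts seven from the number: 13 − 7 = 6.
Quality carries through unchanged, so the simple form is a doubly augmented sixth.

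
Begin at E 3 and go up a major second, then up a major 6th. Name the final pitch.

A major second up from E3 is F#3.
A major sixth up from F#3 is D#4.

D sharp 4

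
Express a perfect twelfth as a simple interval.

Subtracting seven from the interval number removes an octave: 12 − 7 = 5.
That makes a perfect twelfth a compound perfect fifth — an octave plus a perfect fifth.

perfect fifth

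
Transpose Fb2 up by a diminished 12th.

Cbb4

Counting five letter names plus an octave up from F lands on C.
A diminished twelfth is 18 semitones; 18 semitones up from Fb2 gives Cbb4.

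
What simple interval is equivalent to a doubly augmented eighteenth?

doubly augmented 4th

Subtracting seven from the interval number removes an octave: 18 − 14 = 4.
So a doubly augmented eighteenth is 2 octaves plus a doubly augmented fourth. The quality is unchanged.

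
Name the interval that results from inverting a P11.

First reduce the compound perfect eleventh to its simple form, a perfect fourth.
Interval numbers invert to sum to nine: 4 + 5 = 9, so a fourth inverts to a fifth.
Quality inverts too: perfect stays perfect. That makes the inversion a perfect fifth.

P5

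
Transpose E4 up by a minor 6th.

C5

Counting six letter names up from E lands on C.
Moving 8 semitones up from E4 (the size of a minor sixth) reaches C5.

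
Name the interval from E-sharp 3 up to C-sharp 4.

E to C spans six letter names (E-F-G-A-B-C), so the interval is some kind of sixth.
At 8 semitones, E#3→C#4 falls one short of a major sixth: minor.

m6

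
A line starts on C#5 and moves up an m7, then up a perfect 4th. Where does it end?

E6

A minor seventh up from C#5 is B5.
Up a perfect fourth from B5: E6 (5 semitones up).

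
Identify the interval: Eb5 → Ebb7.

diminished fifteenth

E to E is the same letter name, plus 2 octaves, so the interval is some kind of fifteenth.
The perfect fifteenth is 24 semitones; here we have 23, one semitone narrower: diminished.
(Equivalently, a compound diminished octave: a diminished octave plus an octave.)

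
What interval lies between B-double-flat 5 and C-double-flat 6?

B to C spans two letter names (B-C), so the interval is some kind of second.
Bbb5 to Cbb6 is 1 semitone, a half step short of the major second (2), so this is minor.

minor second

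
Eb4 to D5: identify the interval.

M7

E to D spans seven letter names (E-F-G-A-B-C-D) — that makes it a seventh of some quality.
Eb4 to D5 is 11 semitones, matching the major seventh exactly, so the quality is major.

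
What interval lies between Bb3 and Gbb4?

diminished sixth

B to G spans six letter names (B-C-D-E-F-G) — that makes it a sixth of some quality.
A major sixth would be 9 semitones; Bb3 to Gbb4 is 7, two semitones narrower, so the interval is diminished.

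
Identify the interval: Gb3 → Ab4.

G to A spans two letter names (G-A), plus an octave, so the interval is some kind of ninth.
The major ninth spans 14 semitones, and Gb3 to Ab4 is exactly 14 semitones — so this is a major ninth.
(Equivalently, a compound major second: a major second plus an octave.)

M9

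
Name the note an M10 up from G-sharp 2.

Counting three letter names plus an octave up from G lands on B.
A major tenth spans 16 semitones, so from G#2 the target pitch is B#3.

B-sharp 3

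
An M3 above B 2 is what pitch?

D sharp 3

Counting three letter names up from B lands on D.
Moving 4 semitones up from B2 (the size of a major third) reaches D#3.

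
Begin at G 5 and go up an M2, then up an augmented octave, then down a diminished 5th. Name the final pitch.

Up a major second from G5: A5 (2 semitones up).
A5 up an augmented octave → A#6 (13 semitones).
A diminished fifth down from A#6 is D##6.

D double-sharp 6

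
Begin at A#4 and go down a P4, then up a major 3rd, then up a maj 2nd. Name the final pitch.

Down a perfect fourth from A#4: E#4 (5 semitones down).
A major third up from E#4 is G##4.
Up a major second from G##4: A##4 (2 semitones up).

A##4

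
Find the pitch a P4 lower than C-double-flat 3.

Four letter names down from C: G.
Moving 5 semitones down from Cbb3 (the size of a perfect fourth) reaches Gbb2.

G-double-flat 2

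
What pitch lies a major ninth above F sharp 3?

Counting two letter names plus an octave up from F lands on G.
A major ninth spans 14 semitones, so from F#3 the target pitch is G#4.

G sharp 4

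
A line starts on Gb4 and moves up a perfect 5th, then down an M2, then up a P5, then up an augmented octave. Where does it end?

G6

Up a perfect fifth from Gb4: Db5 (7 semitones up).
Down a major second from Db5: Cb5 (2 semitones down).
A perfect fifth up from Cb5 is Gb5.
Up an augmented octave from Gb5: G6 (13 semitones up).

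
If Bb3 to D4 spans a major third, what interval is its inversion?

m6

The rule of nine gives the new number: 9 − 3 = 6, so a third becomes a sixth.
The quality also flips — major becomes minor — giving a minor sixth.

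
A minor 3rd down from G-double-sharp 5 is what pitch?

E-double-sharp 5

Three letter names down from G: E.
Moving 3 semitones down from G##5 (the size of a minor third) reaches E##5.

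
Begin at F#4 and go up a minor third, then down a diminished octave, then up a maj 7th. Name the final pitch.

G##4

Up a minor third from F#4: A4 (3 semitones up).
A4 down a diminished octave → A#3 (11 semitones).
A#3 up a major seventh → G##4 (11 semitones).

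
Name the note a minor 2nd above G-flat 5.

Two letter names up from G: A.
A minor second spans 1 semitone, so from Gb5 the target pitch is Abb5.

A-double-flat 5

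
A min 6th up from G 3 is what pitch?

The sixth takes the letter from G up to E.
Moving 8 semitones up from G3 (the size of a minor sixth) reaches Eb4.

E flat 4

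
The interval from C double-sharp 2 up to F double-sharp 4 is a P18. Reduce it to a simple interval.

P4

Each octave removed subtracts seven from the number: 18 − 14 = 4.
So a perfect eighteenth is 2 octaves plus a perfect fourth. The quality is unchanged.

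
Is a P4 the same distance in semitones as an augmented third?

Both span 5 semitones: a perfect fourth and an augmented third are the same chromatic distance.

Yes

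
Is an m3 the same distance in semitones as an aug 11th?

A minor third is 3 semitones but an augmented eleventh is 18 semitones — different sizes.

No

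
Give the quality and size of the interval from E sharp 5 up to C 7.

d13

E to C spans six letter names (E-F-G-A-B-C), plus an octave, so the interval is some kind of thirteenth.
A major thirteenth would be 21 semitones; E#5 to C7 is 19, two semitones narrower, so the interval is diminished.
(Equivalently, a compound diminished sixth: a diminished sixth plus an octave.)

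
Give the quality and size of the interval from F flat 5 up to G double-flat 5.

F to G spans two letter names (F-G): a second.
A major second would be 2 semitones, but Fb5 to Gbb5 is 1 — one semitone narrower, making it a minor second.

minor second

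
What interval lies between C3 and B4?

M14

C to B spans seven letter names (C-D-E-F-G-A-B), plus an octave, so the interval is some kind of fourteenth.
Counting semitones, C3→B4 is 23, which is the major fourteenth.
(Equivalently, a compound major seventh: a major seventh plus an octave.)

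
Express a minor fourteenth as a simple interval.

Subtracting seven from the interval number removes an octave: 14 − 7 = 7.
That makes a minor fourteenth a compound minor seventh — an octave plus a minor seventh.

m7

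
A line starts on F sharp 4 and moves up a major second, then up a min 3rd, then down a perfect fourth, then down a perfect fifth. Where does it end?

B 3

A major second up from F#4 is G#4.
Up a minor third from G#4: B4 (3 semitones up).
Down a perfect fourth from B4: F#4 (5 semitones down).
A perfect fifth down from F#4 is B3.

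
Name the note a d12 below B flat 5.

Counting five letter names plus an octave down from B lands on E.
Moving 18 semitones down from Bb5 (the size of a diminished twelfth) reaches E4.

E 4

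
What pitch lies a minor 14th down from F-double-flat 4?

Counting seven letter names plus an octave down from F lands on G.
A minor fourteenth spans 22 semitones, so from Fbb4 the target pitch is Gbb2.

G-double-flat 2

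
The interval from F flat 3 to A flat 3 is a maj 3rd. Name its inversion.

The rule of nine gives the new number: 9 − 3 = 6, so a third becomes a sixth.
Quality inverts too: major becomes minor. That makes the inversion a minor sixth.

minor 6th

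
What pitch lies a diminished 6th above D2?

Bbb2

Counting six letter names up from D lands on B.
Moving 7 semitones up from D2 (the size of a diminished sixth) reaches Bbb2.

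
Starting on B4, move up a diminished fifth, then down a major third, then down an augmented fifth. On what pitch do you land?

A diminished fifth up from B4 is F5.
F5 down a major third → Db5 (4 semitones).
An augmented fifth down from Db5 is Gbb4.

Gbb4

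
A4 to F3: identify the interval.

Descending from A4 to F3 is the same interval as ascending F3 to A4.
F to A spans three letter names (F-G-A), plus an octave — that makes it a tenth of some quality.
The major tenth spans 16 semitones, and F3 to A4 is exactly 16 semitones — so this is a major tenth.
(Equivalently, a compound major third: a major third plus an octave.)

major tenth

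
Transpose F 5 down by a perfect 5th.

B flat 4

The fifth takes the letter from F down to B.
A perfect fifth spans 7 semitones, so from F5 the target pitch is Bb4.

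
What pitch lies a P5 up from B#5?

Counting five letter names up from B lands on F.
A perfect fifth is 7 semitones; 7 semitones up from B#5 gives F##6.

F##6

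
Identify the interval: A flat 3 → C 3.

Descending from Ab3 to C3 is the same interval as ascending C3 to Ab3.
C to A spans six letter names (C-D-E-F-G-A) — that makes it a sixth of some quality.
At 8 semitones, C3→Ab3 falls one short of a major sixth: minor.

m6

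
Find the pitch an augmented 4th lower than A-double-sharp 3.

Counting four letter names down from A lands on E.
Moving 6 semitones down from A##3 (the size of an augmented fourth) reaches E#3.

E-sharp 3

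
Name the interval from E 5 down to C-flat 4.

augmented 10th

Descending from E5 to Cb4 is the same interval as ascending Cb4 to E5.
C to E spans three letter names (C-D-E), plus an octave — that makes it a tenth of some quality.
A major tenth would be 16 semitones; Cb4 to E5 is 17, one semitone wider, so the interval is augmented.
(Equivalently, a compound augmented third: an augmented third plus an octave.)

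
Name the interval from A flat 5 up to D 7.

augmented eleventh

A to D spans four letter names (A-B-C-D), plus an octave: an eleventh.
The perfect eleventh is 17 semitones; here we have 18, one semitone wider: augmented.
(Equivalently, a compound augmented fourth: an augmented fourth plus an octave.)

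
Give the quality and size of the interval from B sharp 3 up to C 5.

B to C spans two letter names (B-C), plus an octave: a ninth.
A major ninth would be 14 semitones; B#3 to C5 is 12, two semitones narrower, so the interval is diminished.

diminished ninth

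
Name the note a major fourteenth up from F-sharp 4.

Counting seven letter names plus an octave up from F lands on E.
Moving 23 semitones up from F#4 (the size of a major fourteenth) reaches E#6.

E-sharp 6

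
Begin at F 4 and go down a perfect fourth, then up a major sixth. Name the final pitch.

F4 down a perfect fourth → C4 (5 semitones).
C4 up a major sixth → A4 (9 semitones).

A 4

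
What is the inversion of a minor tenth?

major sixth

First reduce the compound minor tenth to its simple form, a minor third.
Inverted interval numbers add to nine, so a third pairs with a sixth (3 + 6 = 9).
The quality also flips — minor becomes major — giving a major sixth.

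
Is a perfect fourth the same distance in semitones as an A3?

A perfect fourth = 5 semitones = an augmented third; enharmonically equal.

Yes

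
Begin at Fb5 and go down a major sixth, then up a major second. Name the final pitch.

Bbb4

Down a major sixth from Fb5: Abb4 (9 semitones down).
A major second up from Abb4 is Bbb4.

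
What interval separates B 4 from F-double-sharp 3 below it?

diminished eleventh

Descending from B4 to F##3 is the same interval as ascending F##3 to B4.
F to B spans four letter names (F-G-A-B), plus an octave, so the interval is some kind of eleventh.
A perfect eleventh would be 17 semitones; F##3 to B4 is 16, one semitone narrower, so the interval is diminished.
(Equivalently, a compound diminished fourth: a diminished fourth plus an octave.)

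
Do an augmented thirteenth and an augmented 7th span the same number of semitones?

22 semitones (augmented thirteenth) vs 12 semitones (augmented seventh): not equal.

No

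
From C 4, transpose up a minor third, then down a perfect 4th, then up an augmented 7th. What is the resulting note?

Up a minor third from C4: Eb4 (3 semitones up).
Down a perfect fourth from Eb4: Bb3 (5 semitones down).
An augmented seventh up from Bb3 is A#4.

A sharp 4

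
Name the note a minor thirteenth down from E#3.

G##1

Six letters down from E (plus an octave) reaches G.
A minor thirteenth is 20 semitones; 20 semitones down from E#3 gives G##1.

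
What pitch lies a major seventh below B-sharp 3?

Counting seven letter names down from B lands on C.
Moving 11 semitones down from B#3 (the size of a major seventh) reaches C#3.

C-sharp 3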